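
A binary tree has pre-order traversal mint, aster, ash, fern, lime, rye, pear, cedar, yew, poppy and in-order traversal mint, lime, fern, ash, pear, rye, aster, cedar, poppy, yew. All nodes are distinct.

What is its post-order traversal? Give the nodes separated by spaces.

lime fern pear rye ash poppy yew cedar aster mint

The first element of pre-order is the root; it splits in-order into left and right subtrees.
Root mint: left subtree has 0 nodes { }, right has 9 {lime, fern, ash, pear, rye, aster, cedar, poppy, yew}.
  Root aster: left subtree has 5 nodes {lime, fern, ash, pear, rye}, right has 3 {cedar, poppy, yew}.
    Root ash: left subtree has 2 nodes {lime, fern}, right has 2 {pear, rye}.
      Root fern: left subtree has 1 node {lime}, right has 0 { }.
      Root rye: left subtree has 1 node {pear}, right has 0 { }.
    Root cedar: left subtree has 0 nodes { }, right has 2 {poppy, yew}.
      Root yew: left subtree has 1 node {poppy}, right has 0 { }.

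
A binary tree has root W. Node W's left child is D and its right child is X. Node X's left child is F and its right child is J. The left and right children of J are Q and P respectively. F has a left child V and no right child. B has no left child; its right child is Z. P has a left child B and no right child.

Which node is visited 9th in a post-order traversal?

X

Post-order visits the left subtree, then the right subtree, then the node.
At W: go left to D.
  D is a leaf — visit D.
At W: go right to X.
  At X: go left to F.
    At F: go left to V.
      V is a leaf — visit V.
    At F: no right child.
    Visit F.
  At X: go right to J.
    At J: go left to Q.
      Q is a leaf — visit Q.
    At J: go right to P.
      At P: go left to B.
        At B: no left child.
        At B: go right to Z.
          Z is a leaf — visit Z.
        Visit B.
      At P: no right child.
      Visit P.
    Visit J.
  Visit X.
Visit W.
Full post-order sequence: D, V, F, Q, Z, B, P, J, X, W.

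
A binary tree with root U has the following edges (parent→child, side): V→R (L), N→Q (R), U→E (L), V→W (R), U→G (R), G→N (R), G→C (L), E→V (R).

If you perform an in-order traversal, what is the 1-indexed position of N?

8

In-order visits the left subtree, then the node, then the right subtree.
At U: go left to E.
  At E: no left child.
  Visit E.
  At E: go right to V.
    At V: go left to R.
      R is a leaf — visit R.
    Visit V.
    At V: go right to W.
      W is a leaf — visit W.
Visit U.
At U: go right to G.
  At G: go left to C.
    C is a leaf — visit C.
  Visit G.
  At G: go right to N.
    At N: no left child.
    Visit N.
    At N: go right to Q.
      Q is a leaf — visit Q.
Full in-order sequence: E, R, V, W, U, C, G, N, Q.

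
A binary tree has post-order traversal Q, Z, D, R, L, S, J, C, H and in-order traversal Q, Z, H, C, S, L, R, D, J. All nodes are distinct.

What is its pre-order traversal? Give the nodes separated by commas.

H, Z, Q, C, J, S, L, R, D

The last element of post-order is the root; it splits in-order into left and right subtrees.
Root H: left subtree has 2 nodes {Q, Z}, right has 6 {C, S, L, R, D, J}.
  Root Z: left subtree has 1 node {Q}, right has 0 { }.
  Root C: left subtree has 0 nodes { }, right has 5 {S, L, R, D, J}.
    Root J: left subtree has 4 nodes {S, L, R, D}, right has 0 { }.
      Root S: left subtree has 0 nodes { }, right has 3 {L, R, D}.
        Root L: left subtree has 0 nodes { }, right has 2 {R, D}.
          Root R: left subtree has 0 nodes { }, right has 1 {D}.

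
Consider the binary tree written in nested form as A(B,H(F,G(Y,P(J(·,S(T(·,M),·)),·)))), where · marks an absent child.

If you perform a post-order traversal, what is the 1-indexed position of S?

Post-order visits the left subtree, then the right subtree, then the node.
At A: go left to B.
  B is a leaf — visit B.
At A: go right to H.
  At H: go left to F.
    F is a leaf — visit F.
  At H: go right to G.
    At G: go left to Y.
      Y is a leaf — visit Y.
    At G: go right to P.
      At P: go left to J.
        At J: no left child.
        At J: go right to S.
          At S: go left to T.
            At T: no left child.
            At T: go right to M.
              M is a leaf — visit M.
            Visit T.
          At S: no right child.
          Visit S.
        Visit J.
      At P: no right child.
      Visit P.
    Visit G.
  Visit H.
Visit A.
Full post-order sequence: B, F, Y, M, T, S, J, P, G, H, A.

6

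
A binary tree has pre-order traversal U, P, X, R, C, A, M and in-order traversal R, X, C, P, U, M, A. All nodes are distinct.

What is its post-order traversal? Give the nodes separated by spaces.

R C X P M A U

The first element of pre-order is the root; it splits in-order into left and right subtrees.
Root U: left subtree has 4 nodes {R, X, C, P}, right has 2 {M, A}.
  Root P: left subtree has 3 nodes {R, X, C}, right has 0 { }.
    Root X: left subtree has 1 node {R}, right has 1 {C}.
  Root A: left subtree has 1 node {M}, right has 0 { }.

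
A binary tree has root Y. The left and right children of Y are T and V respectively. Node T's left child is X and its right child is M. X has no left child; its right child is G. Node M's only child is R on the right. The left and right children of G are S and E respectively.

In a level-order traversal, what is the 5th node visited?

Level-order visits nodes level by level from the root, left to right within each level.
Level 0: Y
Level 1: T, V
Level 2: X, M
Level 3: G, R
Level 4: S, E
Full level-order sequence: Y, T, V, X, M, G, R, S, E.

M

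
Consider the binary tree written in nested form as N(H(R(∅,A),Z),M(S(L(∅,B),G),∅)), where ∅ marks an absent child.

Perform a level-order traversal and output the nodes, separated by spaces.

Level-order visits nodes level by level from the root, left to right within each level.
Level 0: N
Level 1: H, M
Level 2: R, Z, S
Level 3: A, L, G
Level 4: B

N H M R Z S A L G B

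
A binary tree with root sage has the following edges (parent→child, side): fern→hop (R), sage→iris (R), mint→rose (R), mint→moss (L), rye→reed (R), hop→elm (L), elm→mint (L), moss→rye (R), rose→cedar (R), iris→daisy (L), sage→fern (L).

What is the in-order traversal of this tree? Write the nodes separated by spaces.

fern moss rye reed mint rose cedar elm hop sage daisy iris

In-order visits the left subtree, then the node, then the right subtree.
At sage: go left to fern.
  At fern: no left child.
  Visit fern.
  At fern: go right to hop.
    At hop: go left to elm.
      At elm: go left to mint.
        At mint: go left to moss.
          At moss: no left child.
          Visit moss.
          At moss: go right to rye.
            At rye: no left child.
            Visit rye.
            At rye: go right to reed.
              reed is a leaf — visit reed.
        Visit mint.
        At mint: go right to rose.
          At rose: no left child.
          Visit rose.
          At rose: go right to cedar.
            cedar is a leaf — visit cedar.
      Visit elm.
      At elm: no right child.
    Visit hop.
    At hop: no right child.
Visit sage.
At sage: go right to iris.
  At iris: go left to daisy.
    daisy is a leaf — visit daisy.
  Visit iris.
  At iris: no right child.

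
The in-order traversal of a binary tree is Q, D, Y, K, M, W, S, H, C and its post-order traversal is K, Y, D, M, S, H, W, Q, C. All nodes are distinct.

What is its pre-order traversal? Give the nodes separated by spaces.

The last element of post-order is the root; it splits in-order into left and right subtrees.
Root C: left subtree has 8 nodes {Q, D, Y, K, M, W, S, H}, right has 0 { }.
  Root Q: left subtree has 0 nodes { }, right has 7 {D, Y, K, M, W, S, H}.
    Root W: left subtree has 4 nodes {D, Y, K, M}, right has 2 {S, H}.
      Root M: left subtree has 3 nodes {D, Y, K}, right has 0 { }.
        Root D: left subtree has 0 nodes { }, right has 2 {Y, K}.
          Root Y: left subtree has 0 nodes { }, right has 1 {K}.
      Root H: left subtree has 1 node {S}, right has 0 { }.

C Q W M D Y K H S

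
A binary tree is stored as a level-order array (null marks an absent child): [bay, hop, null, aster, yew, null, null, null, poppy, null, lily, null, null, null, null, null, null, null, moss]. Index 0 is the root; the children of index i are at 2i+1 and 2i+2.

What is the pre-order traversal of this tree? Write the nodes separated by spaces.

bay hop aster poppy moss yew lily

Pre-order visits the node, then its left subtree, then its right subtree.
Visit bay.
At bay: go left to hop.
  Visit hop.
  At hop: go left to aster.
    Visit aster.
    At aster: no left child.
    At aster: go right to poppy.
      Visit poppy.
      At poppy: no left child.
      At poppy: go right to moss.
        moss is a leaf — visit moss.
  At hop: go right to yew.
    Visit yew.
    At yew: no left child.
    At yew: go right to lily.
      lily is a leaf — visit lily.
At bay: no right child.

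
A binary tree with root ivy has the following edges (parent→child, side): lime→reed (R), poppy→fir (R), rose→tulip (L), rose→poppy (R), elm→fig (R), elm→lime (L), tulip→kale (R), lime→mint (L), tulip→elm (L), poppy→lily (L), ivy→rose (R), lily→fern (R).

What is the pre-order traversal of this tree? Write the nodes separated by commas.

ivy, rose, tulip, elm, lime, mint, reed, fig, kale, poppy, lily, fern, fir

Pre-order visits the node, then its left subtree, then its right subtree.
Visit ivy.
At ivy: no left child.
At ivy: go right to rose.
  Visit rose.
  At rose: go left to tulip.
    Visit tulip.
    At tulip: go left to elm.
      Visit elm.
      At elm: go left to lime.
        Visit lime.
        At lime: go left to mint.
          mint is a leaf — visit mint.
        At lime: go right to reed.
          reed is a leaf — visit reed.
      At elm: go right to fig.
        fig is a leaf — visit fig.
    At tulip: go right to kale.
      kale is a leaf — visit kale.
  At rose: go right to poppy.
    Visit poppy.
    At poppy: go left to lily.
      Visit lily.
      At lily: no left child.
      At lily: go right to fern.
        fern is a leaf — visit fern.
    At poppy: go right to fir.
      fir is a leaf — visit fir.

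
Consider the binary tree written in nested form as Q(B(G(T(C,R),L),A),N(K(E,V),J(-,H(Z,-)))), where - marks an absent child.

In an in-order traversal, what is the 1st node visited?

C

In-order visits the left subtree, then the node, then the right subtree.
At Q: go left to B.
  At B: go left to G.
    At G: go left to T.
      At T: go left to C.
        C is a leaf — visit C.
      Visit T.
      At T: go right to R.
        R is a leaf — visit R.
    Visit G.
    At G: go right to L.
      L is a leaf — visit L.
  Visit B.
  At B: go right to A.
    A is a leaf — visit A.
Visit Q.
At Q: go right to N.
  At N: go left to K.
    At K: go left to E.
      E is a leaf — visit E.
    Visit K.
    At K: go right to V.
      V is a leaf — visit V.
  Visit N.
  At N: go right to J.
    At J: no left child.
    Visit J.
    At J: go right to H.
      At H: go left to Z.
        Z is a leaf — visit Z.
      Visit H.
      At H: no right child.
Full in-order sequence: C, T, R, G, L, B, A, Q, E, K, V, N, J, Z, H.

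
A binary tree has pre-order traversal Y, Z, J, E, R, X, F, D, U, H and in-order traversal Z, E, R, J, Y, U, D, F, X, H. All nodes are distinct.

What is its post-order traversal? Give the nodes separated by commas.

R, E, J, Z, U, D, F, H, X, Y

The first element of pre-order is the root; it splits in-order into left and right subtrees.
Root Y: left subtree has 4 nodes {Z, E, R, J}, right has 5 {U, D, F, X, H}.
  Root Z: left subtree has 0 nodes { }, right has 3 {E, R, J}.
    Root J: left subtree has 2 nodes {E, R}, right has 0 { }.
      Root E: left subtree has 0 nodes { }, right has 1 {R}.
  Root X: left subtree has 3 nodes {U, D, F}, right has 1 {H}.
    Root F: left subtree has 2 nodes {U, D}, right has 0 { }.
      Root D: left subtree has 1 node {U}, right has 0 { }.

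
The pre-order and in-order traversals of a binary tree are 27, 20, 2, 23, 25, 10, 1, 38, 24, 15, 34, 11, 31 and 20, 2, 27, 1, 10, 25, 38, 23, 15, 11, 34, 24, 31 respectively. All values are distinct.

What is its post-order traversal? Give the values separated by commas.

2, 20, 1, 10, 38, 25, 11, 34, 15, 31, 24, 23, 27

The first element of pre-order is the root; it splits in-order into left and right subtrees.
Root 27: left subtree has 2 nodes {20, 2}, right has 10 {1, 10, 25, 38, 23, 15, 11, 34, 24, 31}.
  Root 20: left subtree has 0 nodes { }, right has 1 {2}.
  Root 23: left subtree has 4 nodes {1, 10, 25, 38}, right has 5 {15, 11, 34, 24, 31}.
    Root 25: left subtree has 2 nodes {1, 10}, right has 1 {38}.
      Root 10: left subtree has 1 node {1}, right has 0 { }.
    Root 24: left subtree has 3 nodes {15, 11, 34}, right has 1 {31}.
      Root 15: left subtree has 0 nodes { }, right has 2 {11, 34}.
        Root 34: left subtree has 1 node {11}, right has 0 { }.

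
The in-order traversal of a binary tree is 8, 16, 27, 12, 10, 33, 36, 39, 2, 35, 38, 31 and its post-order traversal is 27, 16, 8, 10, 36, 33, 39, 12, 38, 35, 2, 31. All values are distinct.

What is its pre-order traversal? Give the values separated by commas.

The last element of post-order is the root; it splits in-order into left and right subtrees.
Root 31: left subtree has 11 nodes {8, 16, 27, 12, 10, 33, 36, 39, 2, 35, 38}, right has 0 { }.
  Root 2: left subtree has 8 nodes {8, 16, 27, 12, 10, 33, 36, 39}, right has 2 {35, 38}.
    Root 12: left subtree has 3 nodes {8, 16, 27}, right has 4 {10, 33, 36, 39}.
      Root 8: left subtree has 0 nodes { }, right has 2 {16, 27}.
        Root 16: left subtree has 0 nodes { }, right has 1 {27}.
      Root 39: left subtree has 3 nodes {10, 33, 36}, right has 0 { }.
        Root 33: left subtree has 1 node {10}, right has 1 {36}.
    Root 35: left subtree has 0 nodes { }, right has 1 {38}.

31, 2, 12, 8, 16, 27, 39, 33, 10, 36, 35, 38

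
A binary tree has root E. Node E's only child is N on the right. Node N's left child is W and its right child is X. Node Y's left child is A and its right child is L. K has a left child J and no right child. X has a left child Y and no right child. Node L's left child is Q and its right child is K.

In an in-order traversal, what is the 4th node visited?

A

In-order visits the left subtree, then the node, then the right subtree.
At E: no left child.
Visit E.
At E: go right to N.
  At N: go left to W.
    W is a leaf — visit W.
  Visit N.
  At N: go right to X.
    At X: go left to Y.
      At Y: go left to A.
        A is a leaf — visit A.
      Visit Y.
      At Y: go right to L.
        At L: go left to Q.
          Q is a leaf — visit Q.
        Visit L.
        At L: go right to K.
          At K: go left to J.
            J is a leaf — visit J.
          Visit K.
          At K: no right child.
    Visit X.
    At X: no right child.
Full in-order sequence: E, W, N, A, Y, Q, L, J, K, X.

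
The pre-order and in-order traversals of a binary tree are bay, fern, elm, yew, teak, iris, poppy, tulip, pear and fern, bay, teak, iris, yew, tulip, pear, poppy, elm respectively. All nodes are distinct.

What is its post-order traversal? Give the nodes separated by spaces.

The first element of pre-order is the root; it splits in-order into left and right subtrees.
Root bay: left subtree has 1 node {fern}, right has 7 {teak, iris, yew, tulip, pear, poppy, elm}.
  Root elm: left subtree has 6 nodes {teak, iris, yew, tulip, pear, poppy}, right has 0 { }.
    Root yew: left subtree has 2 nodes {teak, iris}, right has 3 {tulip, pear, poppy}.
      Root teak: left subtree has 0 nodes { }, right has 1 {iris}.
      Root poppy: left subtree has 2 nodes {tulip, pear}, right has 0 { }.
        Root tulip: left subtree has 0 nodes { }, right has 1 {pear}.

fern iris teak pear tulip poppy yew elm bay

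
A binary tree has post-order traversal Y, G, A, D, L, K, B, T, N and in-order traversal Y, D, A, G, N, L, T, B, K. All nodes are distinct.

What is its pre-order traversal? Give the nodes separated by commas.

N, D, Y, A, G, T, L, B, K

The last element of post-order is the root; it splits in-order into left and right subtrees.
Root N: left subtree has 4 nodes {Y, D, A, G}, right has 4 {L, T, B, K}.
  Root D: left subtree has 1 node {Y}, right has 2 {A, G}.
    Root A: left subtree has 0 nodes { }, right has 1 {G}.
  Root T: left subtree has 1 node {L}, right has 2 {B, K}.
    Root B: left subtree has 0 nodes { }, right has 1 {K}.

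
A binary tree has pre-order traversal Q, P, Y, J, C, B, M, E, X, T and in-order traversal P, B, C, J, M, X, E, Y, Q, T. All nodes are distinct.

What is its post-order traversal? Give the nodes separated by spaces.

The first element of pre-order is the root; it splits in-order into left and right subtrees.
Root Q: left subtree has 8 nodes {P, B, C, J, M, X, E, Y}, right has 1 {T}.
  Root P: left subtree has 0 nodes { }, right has 7 {B, C, J, M, X, E, Y}.
    Root Y: left subtree has 6 nodes {B, C, J, M, X, E}, right has 0 { }.
      Root J: left subtree has 2 nodes {B, C}, right has 3 {M, X, E}.
        Root C: left subtree has 1 node {B}, right has 0 { }.
        Root M: left subtree has 0 nodes { }, right has 2 {X, E}.
          Root E: left subtree has 1 node {X}, right has 0 { }.

B C X E M J Y P T Q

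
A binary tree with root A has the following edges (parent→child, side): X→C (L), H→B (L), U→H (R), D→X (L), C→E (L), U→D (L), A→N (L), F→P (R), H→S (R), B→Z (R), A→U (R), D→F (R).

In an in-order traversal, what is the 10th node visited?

B

In-order visits the left subtree, then the node, then the right subtree.
At A: go left to N.
  N is a leaf — visit N.
Visit A.
At A: go right to U.
  At U: go left to D.
    At D: go left to X.
      At X: go left to C.
        At C: go left to E.
          E is a leaf — visit E.
        Visit C.
        At C: no right child.
      Visit X.
      At X: no right child.
    Visit D.
    At D: go right to F.
      At F: no left child.
      Visit F.
      At F: go right to P.
        P is a leaf — visit P.
  Visit U.
  At U: go right to H.
    At H: go left to B.
      At B: no left child.
      Visit B.
      At B: go right to Z.
        Z is a leaf — visit Z.
    Visit H.
    At H: go right to S.
      S is a leaf — visit S.
Full in-order sequence: N, A, E, C, X, D, F, P, U, B, Z, H, S.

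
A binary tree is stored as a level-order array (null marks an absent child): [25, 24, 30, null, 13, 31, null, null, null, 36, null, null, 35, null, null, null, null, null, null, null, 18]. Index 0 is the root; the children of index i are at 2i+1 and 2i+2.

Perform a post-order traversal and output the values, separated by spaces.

18 36 13 24 35 31 30 25

Post-order visits the left subtree, then the right subtree, then the node.
At 25: go left to 24.
  At 24: no left child.
  At 24: go right to 13.
    At 13: go left to 36.
      At 36: no left child.
      At 36: go right to 18.
        18 is a leaf — visit 18.
      Visit 36.
    At 13: no right child.
    Visit 13.
  Visit 24.
At 25: go right to 30.
  At 30: go left to 31.
    At 31: no left child.
    At 31: go right to 35.
      35 is a leaf — visit 35.
    Visit 31.
  At 30: no right child.
  Visit 30.
Visit 25.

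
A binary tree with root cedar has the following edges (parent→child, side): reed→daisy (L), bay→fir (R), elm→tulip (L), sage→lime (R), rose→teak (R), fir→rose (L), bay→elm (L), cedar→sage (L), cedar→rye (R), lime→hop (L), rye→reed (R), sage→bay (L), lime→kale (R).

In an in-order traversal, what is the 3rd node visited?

In-order visits the left subtree, then the node, then the right subtree.
At cedar: go left to sage.
  At sage: go left to bay.
    At bay: go left to elm.
      At elm: go left to tulip.
        tulip is a leaf — visit tulip.
      Visit elm.
      At elm: no right child.
    Visit bay.
    At bay: go right to fir.
      At fir: go left to rose.
        At rose: no left child.
        Visit rose.
        At rose: go right to teak.
          teak is a leaf — visit teak.
      Visit fir.
      At fir: no right child.
  Visit sage.
  At sage: go right to lime.
    At lime: go left to hop.
      hop is a leaf — visit hop.
    Visit lime.
    At lime: go right to kale.
      kale is a leaf — visit kale.
Visit cedar.
At cedar: go right to rye.
  At rye: no left child.
  Visit rye.
  At rye: go right to reed.
    At reed: go left to daisy.
      daisy is a leaf — visit daisy.
    Visit reed.
    At reed: no right child.
Full in-order sequence: tulip, elm, bay, rose, teak, fir, sage, hop, lime, kale, cedar, rye, daisy, reed.

bay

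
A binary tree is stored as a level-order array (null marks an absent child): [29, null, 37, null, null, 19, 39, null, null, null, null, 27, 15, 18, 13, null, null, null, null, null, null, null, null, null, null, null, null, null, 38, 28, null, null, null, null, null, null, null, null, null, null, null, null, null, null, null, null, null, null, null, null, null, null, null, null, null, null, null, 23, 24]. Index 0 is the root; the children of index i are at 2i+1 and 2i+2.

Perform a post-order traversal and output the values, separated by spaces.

27 15 19 23 24 38 18 28 13 39 37 29

Post-order visits the left subtree, then the right subtree, then the node.
At 29: no left child.
At 29: go right to 37.
  At 37: go left to 19.
    At 19: go left to 27.
      27 is a leaf — visit 27.
    At 19: go right to 15.
      15 is a leaf — visit 15.
    Visit 19.
  At 37: go right to 39.
    At 39: go left to 18.
      At 18: no left child.
      At 18: go right to 38.
        At 38: go left to 23.
          23 is a leaf — visit 23.
        At 38: go right to 24.
          24 is a leaf — visit 24.
        Visit 38.
      Visit 18.
    At 39: go right to 13.
      At 13: go left to 28.
        28 is a leaf — visit 28.
      At 13: no right child.
      Visit 13.
    Visit 39.
  Visit 37.
Visit 29.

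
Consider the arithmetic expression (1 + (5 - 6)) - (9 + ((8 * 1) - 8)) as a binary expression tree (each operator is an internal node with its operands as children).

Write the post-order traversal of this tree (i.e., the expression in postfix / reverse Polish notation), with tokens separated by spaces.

1 5 6 - + 9 8 1 * 8 - + -

Post-order on an expression tree gives postfix notation: for each operator, emit left operand, right operand, then the operator.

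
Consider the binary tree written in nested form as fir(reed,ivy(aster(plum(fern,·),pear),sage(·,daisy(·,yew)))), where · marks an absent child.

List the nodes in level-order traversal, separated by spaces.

fir reed ivy aster sage plum pear daisy fern yew

Level-order visits nodes level by level from the root, left to right within each level.
Level 0: fir
Level 1: reed, ivy
Level 2: aster, sage
Level 3: plum, pear, daisy
Level 4: fern, yew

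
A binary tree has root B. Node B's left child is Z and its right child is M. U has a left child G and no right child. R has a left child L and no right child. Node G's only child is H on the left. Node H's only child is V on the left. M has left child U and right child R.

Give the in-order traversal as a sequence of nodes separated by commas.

In-order visits the left subtree, then the node, then the right subtree.
At B: go left to Z.
  Z is a leaf — visit Z.
Visit B.
At B: go right to M.
  At M: go left to U.
    At U: go left to G.
      At G: go left to H.
        At H: go left to V.
          V is a leaf — visit V.
        Visit H.
        At H: no right child.
      Visit G.
      At G: no right child.
    Visit U.
    At U: no right child.
  Visit M.
  At M: go right to R.
    At R: go left to L.
      L is a leaf — visit L.
    Visit R.
    At R: no right child.

Z, B, V, H, G, U, M, L, R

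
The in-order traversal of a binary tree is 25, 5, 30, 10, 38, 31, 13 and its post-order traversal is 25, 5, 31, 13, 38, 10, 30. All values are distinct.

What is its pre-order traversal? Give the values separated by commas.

The last element of post-order is the root; it splits in-order into left and right subtrees.
Root 30: left subtree has 2 nodes {25, 5}, right has 4 {10, 38, 31, 13}.
  Root 5: left subtree has 1 node {25}, right has 0 { }.
  Root 10: left subtree has 0 nodes { }, right has 3 {38, 31, 13}.
    Root 38: left subtree has 0 nodes { }, right has 2 {31, 13}.
      Root 13: left subtree has 1 node {31}, right has 0 { }.

30, 5, 25, 10, 38, 13, 31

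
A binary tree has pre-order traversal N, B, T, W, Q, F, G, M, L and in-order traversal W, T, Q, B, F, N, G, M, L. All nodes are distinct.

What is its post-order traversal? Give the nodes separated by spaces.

W Q T F B L M G N

The first element of pre-order is the root; it splits in-order into left and right subtrees.
Root N: left subtree has 5 nodes {W, T, Q, B, F}, right has 3 {G, M, L}.
  Root B: left subtree has 3 nodes {W, T, Q}, right has 1 {F}.
    Root T: left subtree has 1 node {W}, right has 1 {Q}.
  Root G: left subtree has 0 nodes { }, right has 2 {M, L}.
    Root M: left subtree has 0 nodes { }, right has 1 {L}.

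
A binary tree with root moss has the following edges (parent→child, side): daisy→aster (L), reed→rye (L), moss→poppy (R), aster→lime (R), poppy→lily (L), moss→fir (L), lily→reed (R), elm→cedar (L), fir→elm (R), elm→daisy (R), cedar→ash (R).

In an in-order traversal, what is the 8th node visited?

moss

In-order visits the left subtree, then the node, then the right subtree.
At moss: go left to fir.
  At fir: no left child.
  Visit fir.
  At fir: go right to elm.
    At elm: go left to cedar.
      At cedar: no left child.
      Visit cedar.
      At cedar: go right to ash.
        ash is a leaf — visit ash.
    Visit elm.
    At elm: go right to daisy.
      At daisy: go left to aster.
        At aster: no left child.
        Visit aster.
        At aster: go right to lime.
          lime is a leaf — visit lime.
      Visit daisy.
      At daisy: no right child.
Visit moss.
At moss: go right to poppy.
  At poppy: go left to lily.
    At lily: no left child.
    Visit lily.
    At lily: go right to reed.
      At reed: go left to rye.
        rye is a leaf — visit rye.
      Visit reed.
      At reed: no right child.
  Visit poppy.
  At poppy: no right child.
Full in-order sequence: fir, cedar, ash, elm, aster, lime, daisy, moss, lily, rye, reed, poppy.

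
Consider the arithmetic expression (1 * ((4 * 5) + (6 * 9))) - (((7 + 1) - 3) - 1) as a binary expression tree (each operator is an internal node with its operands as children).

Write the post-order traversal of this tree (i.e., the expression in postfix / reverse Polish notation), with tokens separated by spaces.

1 4 5 * 6 9 * + * 7 1 + 3 - 1 - -

Post-order on an expression tree gives postfix notation: for each operator, emit left operand, right operand, then the operator.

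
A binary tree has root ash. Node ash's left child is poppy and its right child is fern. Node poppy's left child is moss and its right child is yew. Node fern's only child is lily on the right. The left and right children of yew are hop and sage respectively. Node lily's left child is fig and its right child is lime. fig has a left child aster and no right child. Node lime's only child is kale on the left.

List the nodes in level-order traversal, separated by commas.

Level-order visits nodes level by level from the root, left to right within each level.
Level 0: ash
Level 1: poppy, fern
Level 2: moss, yew, lily
Level 3: hop, sage, fig, lime
Level 4: aster, kale

ash, poppy, fern, moss, yew, lily, hop, sage, fig, lime, aster, kale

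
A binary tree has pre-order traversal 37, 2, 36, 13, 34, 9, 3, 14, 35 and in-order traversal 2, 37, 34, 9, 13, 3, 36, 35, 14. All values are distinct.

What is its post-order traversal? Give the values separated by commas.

The first element of pre-order is the root; it splits in-order into left and right subtrees.
Root 37: left subtree has 1 node {2}, right has 7 {34, 9, 13, 3, 36, 35, 14}.
  Root 36: left subtree has 4 nodes {34, 9, 13, 3}, right has 2 {35, 14}.
    Root 13: left subtree has 2 nodes {34, 9}, right has 1 {3}.
      Root 34: left subtree has 0 nodes { }, right has 1 {9}.
    Root 14: left subtree has 1 node {35}, right has 0 { }.

2, 9, 34, 3, 13, 35, 14, 36, 37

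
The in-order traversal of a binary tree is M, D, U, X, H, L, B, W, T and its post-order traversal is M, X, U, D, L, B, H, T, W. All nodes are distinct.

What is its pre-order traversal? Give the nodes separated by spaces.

The last element of post-order is the root; it splits in-order into left and right subtrees.
Root W: left subtree has 7 nodes {M, D, U, X, H, L, B}, right has 1 {T}.
  Root H: left subtree has 4 nodes {M, D, U, X}, right has 2 {L, B}.
    Root D: left subtree has 1 node {M}, right has 2 {U, X}.
      Root U: left subtree has 0 nodes { }, right has 1 {X}.
    Root B: left subtree has 1 node {L}, right has 0 { }.

W H D M U X B L T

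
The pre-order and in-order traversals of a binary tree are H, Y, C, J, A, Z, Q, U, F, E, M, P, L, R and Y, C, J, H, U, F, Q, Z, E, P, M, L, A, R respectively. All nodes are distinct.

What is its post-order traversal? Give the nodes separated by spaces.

J C Y F U Q P L M E Z R A H

The first element of pre-order is the root; it splits in-order into left and right subtrees.
Root H: left subtree has 3 nodes {Y, C, J}, right has 10 {U, F, Q, Z, E, P, M, L, A, R}.
  Root Y: left subtree has 0 nodes { }, right has 2 {C, J}.
    Root C: left subtree has 0 nodes { }, right has 1 {J}.
  Root A: left subtree has 8 nodes {U, F, Q, Z, E, P, M, L}, right has 1 {R}.
    Root Z: left subtree has 3 nodes {U, F, Q}, right has 4 {E, P, M, L}.
      Root Q: left subtree has 2 nodes {U, F}, right has 0 { }.
        Root U: left subtree has 0 nodes { }, right has 1 {F}.
      Root E: left subtree has 0 nodes { }, right has 3 {P, M, L}.
        Root M: left subtree has 1 node {P}, right has 1 {L}.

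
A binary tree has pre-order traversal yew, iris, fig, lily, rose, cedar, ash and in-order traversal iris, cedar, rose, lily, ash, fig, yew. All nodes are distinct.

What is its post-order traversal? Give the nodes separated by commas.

The first element of pre-order is the root; it splits in-order into left and right subtrees.
Root yew: left subtree has 6 nodes {iris, cedar, rose, lily, ash, fig}, right has 0 { }.
  Root iris: left subtree has 0 nodes { }, right has 5 {cedar, rose, lily, ash, fig}.
    Root fig: left subtree has 4 nodes {cedar, rose, lily, ash}, right has 0 { }.
      Root lily: left subtree has 2 nodes {cedar, rose}, right has 1 {ash}.
        Root rose: left subtree has 1 node {cedar}, right has 0 { }.

cedar, rose, ash, lily, fig, iris, yew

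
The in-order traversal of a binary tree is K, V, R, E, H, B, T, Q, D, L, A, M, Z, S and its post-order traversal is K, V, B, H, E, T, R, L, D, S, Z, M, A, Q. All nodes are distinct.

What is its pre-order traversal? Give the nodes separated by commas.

Q, R, V, K, T, E, H, B, A, D, L, M, Z, S

The last element of post-order is the root; it splits in-order into left and right subtrees.
Root Q: left subtree has 7 nodes {K, V, R, E, H, B, T}, right has 6 {D, L, A, M, Z, S}.
  Root R: left subtree has 2 nodes {K, V}, right has 4 {E, H, B, T}.
    Root V: left subtree has 1 node {K}, right has 0 { }.
    Root T: left subtree has 3 nodes {E, H, B}, right has 0 { }.
      Root E: left subtree has 0 nodes { }, right has 2 {H, B}.
        Root H: left subtree has 0 nodes { }, right has 1 {B}.
  Root A: left subtree has 2 nodes {D, L}, right has 3 {M, Z, S}.
    Root D: left subtree has 0 nodes { }, right has 1 {L}.
    Root M: left subtree has 0 nodes { }, right has 2 {Z, S}.
      Root Z: left subtree has 0 nodes { }, right has 1 {S}.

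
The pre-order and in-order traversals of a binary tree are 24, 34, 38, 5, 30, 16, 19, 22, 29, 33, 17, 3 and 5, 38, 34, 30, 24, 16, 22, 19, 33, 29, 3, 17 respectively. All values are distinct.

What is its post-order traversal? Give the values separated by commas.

The first element of pre-order is the root; it splits in-order into left and right subtrees.
Root 24: left subtree has 4 nodes {5, 38, 34, 30}, right has 7 {16, 22, 19, 33, 29, 3, 17}.
  Root 34: left subtree has 2 nodes {5, 38}, right has 1 {30}.
    Root 38: left subtree has 1 node {5}, right has 0 { }.
  Root 16: left subtree has 0 nodes { }, right has 6 {22, 19, 33, 29, 3, 17}.
    Root 19: left subtree has 1 node {22}, right has 4 {33, 29, 3, 17}.
      Root 29: left subtree has 1 node {33}, right has 2 {3, 17}.
        Root 17: left subtree has 1 node {3}, right has 0 { }.

5, 38, 30, 34, 22, 33, 3, 17, 29, 19, 16, 24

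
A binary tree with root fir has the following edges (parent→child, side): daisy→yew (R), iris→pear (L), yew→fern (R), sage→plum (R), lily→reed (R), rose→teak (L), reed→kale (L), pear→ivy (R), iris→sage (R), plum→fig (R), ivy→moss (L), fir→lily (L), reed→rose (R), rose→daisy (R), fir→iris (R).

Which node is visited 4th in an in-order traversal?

In-order visits the left subtree, then the node, then the right subtree.
At fir: go left to lily.
  At lily: no left child.
  Visit lily.
  At lily: go right to reed.
    At reed: go left to kale.
      kale is a leaf — visit kale.
    Visit reed.
    At reed: go right to rose.
      At rose: go left to teak.
        teak is a leaf — visit teak.
      Visit rose.
      At rose: go right to daisy.
        At daisy: no left child.
        Visit daisy.
        At daisy: go right to yew.
          At yew: no left child.
          Visit yew.
          At yew: go right to fern.
            fern is a leaf — visit fern.
Visit fir.
At fir: go right to iris.
  At iris: go left to pear.
    At pear: no left child.
    Visit pear.
    At pear: go right to ivy.
      At ivy: go left to moss.
        moss is a leaf — visit moss.
      Visit ivy.
      At ivy: no right child.
  Visit iris.
  At iris: go right to sage.
    At sage: no left child.
    Visit sage.
    At sage: go right to plum.
      At plum: no left child.
      Visit plum.
      At plum: go right to fig.
        fig is a leaf — visit fig.
Full in-order sequence: lily, kale, reed, teak, rose, daisy, yew, fern, fir, pear, moss, ivy, iris, sage, plum, fig.

teak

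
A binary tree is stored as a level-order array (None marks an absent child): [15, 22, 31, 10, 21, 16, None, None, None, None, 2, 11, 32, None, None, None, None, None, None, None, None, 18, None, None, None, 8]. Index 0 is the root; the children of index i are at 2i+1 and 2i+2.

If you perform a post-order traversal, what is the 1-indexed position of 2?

Post-order visits the left subtree, then the right subtree, then the node.
At 15: go left to 22.
  At 22: go left to 10.
    10 is a leaf — visit 10.
  At 22: go right to 21.
    At 21: no left child.
    At 21: go right to 2.
      At 2: go left to 18.
        18 is a leaf — visit 18.
      At 2: no right child.
      Visit 2.
    Visit 21.
  Visit 22.
At 15: go right to 31.
  At 31: go left to 16.
    At 16: go left to 11.
      11 is a leaf — visit 11.
    At 16: go right to 32.
      At 32: go left to 8.
        8 is a leaf — visit 8.
      At 32: no right child.
      Visit 32.
    Visit 16.
  At 31: no right child.
  Visit 31.
Visit 15.
Full post-order sequence: 10, 18, 2, 21, 22, 11, 8, 32, 16, 31, 15.

3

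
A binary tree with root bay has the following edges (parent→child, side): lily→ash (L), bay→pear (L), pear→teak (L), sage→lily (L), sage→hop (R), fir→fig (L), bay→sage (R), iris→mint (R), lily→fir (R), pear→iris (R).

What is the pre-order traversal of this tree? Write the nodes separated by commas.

bay, pear, teak, iris, mint, sage, lily, ash, fir, fig, hop

Pre-order visits the node, then its left subtree, then its right subtree.
Visit bay.
At bay: go left to pear.
  Visit pear.
  At pear: go left to teak.
    teak is a leaf — visit teak.
  At pear: go right to iris.
    Visit iris.
    At iris: no left child.
    At iris: go right to mint.
      mint is a leaf — visit mint.
At bay: go right to sage.
  Visit sage.
  At sage: go left to lily.
    Visit lily.
    At lily: go left to ash.
      ash is a leaf — visit ash.
    At lily: go right to fir.
      Visit fir.
      At fir: go left to fig.
        fig is a leaf — visit fig.
      At fir: no right child.
  At sage: go right to hop.
    hop is a leaf — visit hop.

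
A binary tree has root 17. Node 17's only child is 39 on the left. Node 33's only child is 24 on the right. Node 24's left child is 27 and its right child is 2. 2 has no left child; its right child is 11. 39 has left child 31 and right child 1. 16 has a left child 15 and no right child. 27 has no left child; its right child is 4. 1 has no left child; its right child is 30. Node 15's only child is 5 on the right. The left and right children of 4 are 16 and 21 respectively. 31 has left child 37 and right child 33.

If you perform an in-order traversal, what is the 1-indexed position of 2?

11

In-order visits the left subtree, then the node, then the right subtree.
At 17: go left to 39.
  At 39: go left to 31.
    At 31: go left to 37.
      37 is a leaf — visit 37.
    Visit 31.
    At 31: go right to 33.
      At 33: no left child.
      Visit 33.
      At 33: go right to 24.
        At 24: go left to 27.
          At 27: no left child.
          Visit 27.
          At 27: go right to 4.
            At 4: go left to 16.
              At 16: go left to 15.
                At 15: no left child.
                Visit 15.
                At 15: go right to 5.
                  5 is a leaf — visit 5.
              Visit 16.
              At 16: no right child.
            Visit 4.
            At 4: go right to 21.
              21 is a leaf — visit 21.
        Visit 24.
        At 24: go right to 2.
          At 2: no left child.
          Visit 2.
          At 2: go right to 11.
            11 is a leaf — visit 11.
  Visit 39.
  At 39: go right to 1.
    At 1: no left child.
    Visit 1.
    At 1: go right to 30.
      30 is a leaf — visit 30.
Visit 17.
At 17: no right child.
Full in-order sequence: 37, 31, 33, 27, 15, 5, 16, 4, 21, 24, 2, 11, 39, 1, 30, 17.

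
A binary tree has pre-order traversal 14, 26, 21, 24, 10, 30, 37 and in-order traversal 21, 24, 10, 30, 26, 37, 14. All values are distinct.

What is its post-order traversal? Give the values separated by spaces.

The first element of pre-order is the root; it splits in-order into left and right subtrees.
Root 14: left subtree has 6 nodes {21, 24, 10, 30, 26, 37}, right has 0 { }.
  Root 26: left subtree has 4 nodes {21, 24, 10, 30}, right has 1 {37}.
    Root 21: left subtree has 0 nodes { }, right has 3 {24, 10, 30}.
      Root 24: left subtree has 0 nodes { }, right has 2 {10, 30}.
        Root 10: left subtree has 0 nodes { }, right has 1 {30}.

30 10 24 21 37 26 14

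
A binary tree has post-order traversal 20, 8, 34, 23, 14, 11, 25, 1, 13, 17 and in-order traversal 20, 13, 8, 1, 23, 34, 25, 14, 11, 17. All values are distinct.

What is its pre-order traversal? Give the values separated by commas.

The last element of post-order is the root; it splits in-order into left and right subtrees.
Root 17: left subtree has 9 nodes {20, 13, 8, 1, 23, 34, 25, 14, 11}, right has 0 { }.
  Root 13: left subtree has 1 node {20}, right has 7 {8, 1, 23, 34, 25, 14, 11}.
    Root 1: left subtree has 1 node {8}, right has 5 {23, 34, 25, 14, 11}.
      Root 25: left subtree has 2 nodes {23, 34}, right has 2 {14, 11}.
        Root 23: left subtree has 0 nodes { }, right has 1 {34}.
        Root 11: left subtree has 1 node {14}, right has 0 { }.

17, 13, 20, 1, 8, 25, 23, 34, 11, 14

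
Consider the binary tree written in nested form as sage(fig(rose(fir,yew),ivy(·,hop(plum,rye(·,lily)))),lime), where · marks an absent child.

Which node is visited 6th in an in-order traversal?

plum

In-order visits the left subtree, then the node, then the right subtree.
At sage: go left to fig.
  At fig: go left to rose.
    At rose: go left to fir.
      fir is a leaf — visit fir.
    Visit rose.
    At rose: go right to yew.
      yew is a leaf — visit yew.
  Visit fig.
  At fig: go right to ivy.
    At ivy: no left child.
    Visit ivy.
    At ivy: go right to hop.
      At hop: go left to plum.
        plum is a leaf — visit plum.
      Visit hop.
      At hop: go right to rye.
        At rye: no left child.
        Visit rye.
        At rye: go right to lily.
          lily is a leaf — visit lily.
Visit sage.
At sage: go right to lime.
  lime is a leaf — visit lime.
Full in-order sequence: fir, rose, yew, fig, ivy, plum, hop, rye, lily, sage, lime.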